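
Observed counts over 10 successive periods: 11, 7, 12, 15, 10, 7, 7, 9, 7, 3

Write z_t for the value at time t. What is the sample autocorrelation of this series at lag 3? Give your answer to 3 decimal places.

0.083

Mean z̄ = (11 + 7 + 12 + 15 + 10 + 7 + 7 + 9 + 7 + 3)/10 = 8.8000
Σ(z_t−z̄)(z_{t+3}−z̄) = (13.6400) + (-2.1600) + (-5.7600) + (-11.1600) + (0.2400) + (3.2400) + (10.4400) = 8.4800
Denominator Σ(z_t−z̄)² = 101.6000
r_3 = 8.4800 / 101.6000 = 0.083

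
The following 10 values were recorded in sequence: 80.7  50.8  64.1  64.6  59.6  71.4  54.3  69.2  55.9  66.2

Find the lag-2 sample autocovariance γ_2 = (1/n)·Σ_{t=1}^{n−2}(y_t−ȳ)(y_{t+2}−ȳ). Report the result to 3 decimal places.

16.846

Mean ȳ = (80.7 + 50.8 + 64.1 + 64.6 + 59.6 + 71.4 + 54.3 + 69.2 + 55.9 + 66.2)/10 = 63.6800
Σ_{t=1}^{8}(y_t−ȳ)(y_{t+2}−ȳ) = 168.4592
γ_2 = 168.4592 / 10 = 16.846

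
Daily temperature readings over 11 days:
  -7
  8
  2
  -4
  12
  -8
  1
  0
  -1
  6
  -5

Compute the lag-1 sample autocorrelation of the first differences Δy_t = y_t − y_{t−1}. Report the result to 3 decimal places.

First differences Δy: 15, -6, -6, 16, -20, 9, -1, -1, 7, -11
Mean of differences = 0.2000
Numerator Σ(Δy_t−Δȳ)(Δy_{t+1}−Δȳ) = -741.6400
Denominator Σ(Δy_t−Δȳ)² = 1205.6000
r_1(Δy) = -741.6400 / 1205.6000 = -0.615

-0.615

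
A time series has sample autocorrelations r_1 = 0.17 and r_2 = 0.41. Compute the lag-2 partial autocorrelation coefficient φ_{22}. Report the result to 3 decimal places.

φ_{22} = (r_2 − r_1²) / (1 − r_1²)
r_1² = (0.17)² = 0.0289
Numerator = 0.41 − 0.0289 = 0.3811; denominator = 1 − 0.0289 = 0.9711
φ_{22} = 0.3811 / 0.9711 = 0.392

0.392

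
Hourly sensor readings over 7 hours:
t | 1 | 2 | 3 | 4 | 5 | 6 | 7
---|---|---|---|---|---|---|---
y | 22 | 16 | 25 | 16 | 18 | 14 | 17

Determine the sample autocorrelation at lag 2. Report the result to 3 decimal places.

Mean ȳ = (22 + 16 + 25 + 16 + 18 + 14 + 17)/7 = 18.2857
Deviations from mean: 3.7143, -2.2857, 6.7143, -2.2857, -0.2857, -4.2857, -1.2857
Σ(y_t−ȳ)(y_{t+2}−ȳ) = (24.9388) + (5.2245) + (-1.9184) + (9.7959) + (0.3673) = 38.4082
Denominator Σ(y_t−ȳ)² = 89.4286
r_2 = 38.4082 / 89.4286 = 0.429

0.429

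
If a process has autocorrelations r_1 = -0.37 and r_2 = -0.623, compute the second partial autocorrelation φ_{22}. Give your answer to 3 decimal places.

-0.880

φ_{22} = (r_2 − r_1²) / (1 − r_1²)
r_1² = (-0.37)² = 0.1369
Numerator = -0.623 − 0.1369 = -0.7599; denominator = 1 − 0.1369 = 0.8631
φ_{22} = -0.7599 / 0.8631 = -0.880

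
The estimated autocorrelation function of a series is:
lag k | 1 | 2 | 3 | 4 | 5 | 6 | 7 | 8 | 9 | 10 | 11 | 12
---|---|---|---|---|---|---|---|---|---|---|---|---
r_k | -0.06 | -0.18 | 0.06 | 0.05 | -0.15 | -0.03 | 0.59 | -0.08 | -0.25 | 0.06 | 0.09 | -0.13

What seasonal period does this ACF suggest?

The largest autocorrelation is r_7 = 0.59; the remaining lags stay at or below 0.09.
The dominant spike at lag 7 indicates a seasonal period of 7.

7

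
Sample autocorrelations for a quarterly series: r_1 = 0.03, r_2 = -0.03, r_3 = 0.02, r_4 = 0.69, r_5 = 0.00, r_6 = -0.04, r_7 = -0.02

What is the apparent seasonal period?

The largest autocorrelation is r_4 = 0.69; the remaining lags stay at or below 0.03.
The dominant spike at lag 4 indicates a seasonal period of 4.

4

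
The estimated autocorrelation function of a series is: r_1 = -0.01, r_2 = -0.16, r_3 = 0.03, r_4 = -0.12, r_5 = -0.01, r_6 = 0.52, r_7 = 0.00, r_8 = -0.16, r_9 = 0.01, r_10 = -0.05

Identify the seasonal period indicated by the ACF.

6

The largest autocorrelation is r_6 = 0.52; the remaining lags stay at or below 0.03.
The dominant spike at lag 6 indicates a seasonal period of 6.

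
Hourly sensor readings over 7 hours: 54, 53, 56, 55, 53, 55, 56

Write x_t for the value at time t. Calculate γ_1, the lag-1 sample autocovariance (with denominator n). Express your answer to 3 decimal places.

-0.210

Mean x̄ = (54 + 53 + 56 + 55 + 53 + 55 + 56)/7 = 54.5714
Deviations: -0.5714, -1.5714, 1.4286, 0.4286, -1.5714, 0.4286, 1.4286
Σ_{t=1}^{6}(x_t−x̄)(x_{t+1}−x̄) = -1.4694
γ_1 = -1.4694 / 7 = -0.210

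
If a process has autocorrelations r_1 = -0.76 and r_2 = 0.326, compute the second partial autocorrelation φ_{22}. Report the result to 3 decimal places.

φ_{22} = (r_2 − r_1²) / (1 − r_1²)
r_1² = (-0.76)² = 0.5776
Numerator = 0.326 − 0.5776 = -0.2516; denominator = 1 − 0.5776 = 0.4224
φ_{22} = -0.2516 / 0.4224 = -0.596

-0.596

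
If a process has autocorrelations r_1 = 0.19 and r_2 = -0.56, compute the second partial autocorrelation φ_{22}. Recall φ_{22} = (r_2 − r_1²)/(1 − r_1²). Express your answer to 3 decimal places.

-0.618

φ_{22} = (r_2 − r_1²) / (1 − r_1²)
r_1² = (0.19)² = 0.0361
Numerator = -0.56 − 0.0361 = -0.5961; denominator = 1 − 0.0361 = 0.9639
φ_{22} = -0.5961 / 0.9639 = -0.618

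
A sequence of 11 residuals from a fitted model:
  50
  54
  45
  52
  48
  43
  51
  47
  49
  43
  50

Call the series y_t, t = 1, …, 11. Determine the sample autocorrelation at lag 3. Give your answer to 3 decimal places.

Mean ȳ = (50 + 54 + 45 + 52 + 48 + 43 + 51 + 47 + 49 + 43 + 50)/11 = 48.3636
Numerator Σ_{t=1}^{8}(y_t−ȳ)(y_{t+3}−ȳ) = 12.2397
Denominator Σ(y_t−ȳ)² = 128.5455
r_3 = 12.2397 / 128.5455 = 0.095

0.095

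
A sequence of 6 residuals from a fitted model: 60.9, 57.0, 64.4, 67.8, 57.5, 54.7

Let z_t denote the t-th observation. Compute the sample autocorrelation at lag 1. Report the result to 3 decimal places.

0.077

Mean z̄ = (60.9 + 57.0 + 64.4 + 67.8 + 57.5 + 54.7)/6 = 60.3833
Deviations from mean: 0.5167, -3.3833, 4.0167, 7.4167, -2.8833, -5.6833
Numerator Σ_{t=1}^{5}(z_t−z̄)(z_{t+1}−z̄) = 9.4547
Denominator Σ(z_t−z̄)² = 123.4683
r_1 = 9.4547 / 123.4683 = 0.077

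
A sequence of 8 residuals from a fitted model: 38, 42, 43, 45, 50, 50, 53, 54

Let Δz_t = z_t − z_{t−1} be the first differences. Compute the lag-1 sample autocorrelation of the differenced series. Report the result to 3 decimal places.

-0.585

First differences Δz: 4, 1, 2, 5, 0, 3, 1
Mean of differences = 2.2857
Numerator Σ(Δz_t−Δz̄)(Δz_{t+1}−Δz̄) = -11.3673
Denominator Σ(Δz_t−Δz̄)² = 19.4286
r_1(Δz) = -11.3673 / 19.4286 = -0.585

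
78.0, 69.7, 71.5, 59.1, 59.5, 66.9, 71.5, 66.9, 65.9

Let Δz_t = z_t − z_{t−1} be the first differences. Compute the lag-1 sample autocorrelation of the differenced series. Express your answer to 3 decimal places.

First differences Δz: -8.3, 1.8, -12.4, 0.4, 7.4, 4.6, -4.6, -1.0
Mean of differences = -1.5125
Numerator Σ(Δz_t−Δz̄)(Δz_{t+1}−Δz̄) = -28.3027
Denominator Σ(Δz_t−Δz̄)² = 305.8288
r_1(Δz) = -28.3027 / 305.8288 = -0.093

-0.093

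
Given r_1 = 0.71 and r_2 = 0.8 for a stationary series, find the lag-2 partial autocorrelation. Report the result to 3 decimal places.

0.597

φ_{22} = (r_2 − r_1²) / (1 − r_1²)
r_1² = (0.71)² = 0.5041
Numerator = 0.8 − 0.5041 = 0.2959; denominator = 1 − 0.5041 = 0.4959
φ_{22} = 0.2959 / 0.4959 = 0.597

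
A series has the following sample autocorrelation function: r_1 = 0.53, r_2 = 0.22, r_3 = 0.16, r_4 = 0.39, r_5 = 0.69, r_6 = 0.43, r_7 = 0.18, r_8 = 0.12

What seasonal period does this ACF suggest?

The largest autocorrelation is r_5 = 0.69; the remaining lags stay at or below 0.53. The elevated value at lag 1 (0.53), dropping to 0.22 at lag 2, reflects decaying short-term dependence rather than seasonality.
The dominant spike at lag 5 indicates a seasonal period of 5.

5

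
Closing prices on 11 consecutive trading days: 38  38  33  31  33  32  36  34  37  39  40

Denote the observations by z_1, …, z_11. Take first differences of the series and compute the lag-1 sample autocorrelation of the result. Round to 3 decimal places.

-0.092

First differences Δz: 0, -5, -2, 2, -1, 4, -2, 3, 2, 1
Mean of differences = 0.2000
Numerator Σ(Δz_t−Δz̄)(Δz_{t+1}−Δz̄) = -6.2400
Denominator Σ(Δz_t−Δz̄)² = 67.6000
r_1(Δz) = -6.2400 / 67.6000 = -0.092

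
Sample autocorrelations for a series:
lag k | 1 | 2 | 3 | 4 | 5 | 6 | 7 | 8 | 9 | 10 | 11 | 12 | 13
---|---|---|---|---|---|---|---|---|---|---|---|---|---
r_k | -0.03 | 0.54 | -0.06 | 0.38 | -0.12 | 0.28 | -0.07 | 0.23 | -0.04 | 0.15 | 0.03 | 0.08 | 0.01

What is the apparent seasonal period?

2

The largest autocorrelation is r_2 = 0.54, with weaker echoes at lags 4 (0.38), 6 (0.28), 8 (0.23) and 10 (0.15); the remaining lags stay at or below 0.08.
The dominant spike at lag 2 indicates a seasonal period of 2.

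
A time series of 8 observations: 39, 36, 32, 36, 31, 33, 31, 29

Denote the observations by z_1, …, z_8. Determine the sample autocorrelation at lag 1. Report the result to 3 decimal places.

Mean z̄ = (39 + 36 + 32 + 36 + 31 + 33 + 31 + 29)/8 = 33.3750
Deviations from mean: 5.6250, 2.6250, -1.3750, 2.6250, -2.3750, -0.3750, -2.3750, -4.3750
Σ(z_t−z̄)(z_{t+1}−z̄) = (14.7656) + (-3.6094) + (-3.6094) + (-6.2344) + (0.8906) + (0.8906) + (10.3906) = 13.4844
Denominator Σ(z_t−z̄)² = 77.8750
r_1 = 13.4844 / 77.8750 = 0.173

0.173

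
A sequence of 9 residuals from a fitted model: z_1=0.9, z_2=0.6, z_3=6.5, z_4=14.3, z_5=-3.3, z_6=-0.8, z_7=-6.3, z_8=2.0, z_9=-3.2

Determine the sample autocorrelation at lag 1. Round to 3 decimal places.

0.073

Mean z̄ = (0.9 + 0.6 + 6.5 + 14.3 − 3.3 − 0.8 − 6.3 + 2.0 − 3.2)/9 = 1.1889
Numerator Σ_{t=1}^{8}(z_t−z̄)(z_{t+1}−z̄) = 22.0110
Denominator Σ(z_t−z̄)² = 300.6489
r_1 = 22.0110 / 300.6489 = 0.073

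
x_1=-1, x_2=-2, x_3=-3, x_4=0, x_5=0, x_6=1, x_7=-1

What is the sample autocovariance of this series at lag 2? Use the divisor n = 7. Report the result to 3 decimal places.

Mean x̄ = (-1 − 2 − 3 + 0 + 0 + 1 − 1)/7 = -0.8571
Deviations: -0.1429, -1.1429, -2.1429, 0.8571, 0.8571, 1.8571, -0.1429
Σ_{t=1}^{5}(x_t−x̄)(x_{t+2}−x̄) = -1.0408
γ_2 = -1.0408 / 7 = -0.149

-0.149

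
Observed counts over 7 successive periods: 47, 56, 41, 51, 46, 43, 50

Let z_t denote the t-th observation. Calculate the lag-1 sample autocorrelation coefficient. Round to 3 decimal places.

Mean z̄ = (47 + 56 + 41 + 51 + 46 + 43 + 50)/7 = 47.7143
Numerator Σ_{t=1}^{6}(z_t−z̄)(z_{t+1}−z̄) = -91.9388
Denominator Σ(z_t−z̄)² = 155.4286
r_1 = -91.9388 / 155.4286 = -0.592

-0.592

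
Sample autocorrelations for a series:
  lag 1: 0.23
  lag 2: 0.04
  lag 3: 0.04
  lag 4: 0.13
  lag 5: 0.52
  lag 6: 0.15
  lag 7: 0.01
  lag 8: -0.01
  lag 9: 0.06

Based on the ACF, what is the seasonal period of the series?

The largest autocorrelation is r_5 = 0.52; the remaining lags stay at or below 0.23. The elevated value at lag 1 (0.23), dropping to 0.04 at lag 2, reflects decaying short-term dependence rather than seasonality.
The dominant spike at lag 5 indicates a seasonal period of 5.

5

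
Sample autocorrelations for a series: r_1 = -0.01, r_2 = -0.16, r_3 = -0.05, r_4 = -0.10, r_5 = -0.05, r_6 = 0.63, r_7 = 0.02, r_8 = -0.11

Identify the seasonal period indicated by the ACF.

6

The largest autocorrelation is r_6 = 0.63; the remaining lags stay at or below 0.02.
The dominant spike at lag 6 indicates a seasonal period of 6.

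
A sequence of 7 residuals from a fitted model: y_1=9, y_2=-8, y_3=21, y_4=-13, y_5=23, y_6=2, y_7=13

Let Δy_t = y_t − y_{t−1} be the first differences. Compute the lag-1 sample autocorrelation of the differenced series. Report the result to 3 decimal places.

First differences Δy: -17, 29, -34, 36, -21, 11
Mean of differences = 0.6667
Numerator Σ(Δy_t−Δȳ)(Δy_{t+1}−Δȳ) = -3697.1111
Denominator Σ(Δy_t−Δȳ)² = 4141.3333
r_1(Δy) = -3697.1111 / 4141.3333 = -0.893

-0.893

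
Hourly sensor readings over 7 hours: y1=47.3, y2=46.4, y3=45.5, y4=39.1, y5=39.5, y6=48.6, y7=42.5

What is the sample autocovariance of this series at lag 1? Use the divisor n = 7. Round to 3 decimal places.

-0.183

Mean ȳ = (47.3 + 46.4 + 45.5 + 39.1 + 39.5 + 48.6 + 42.5)/7 = 44.1286
Σ_{t=1}^{6}(y_t−ȳ)(y_{t+1}−ȳ) = -1.2808
γ_1 = -1.2808 / 7 = -0.183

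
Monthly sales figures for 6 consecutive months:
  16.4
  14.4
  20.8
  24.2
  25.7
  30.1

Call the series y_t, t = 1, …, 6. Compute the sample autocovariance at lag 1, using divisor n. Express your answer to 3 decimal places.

Mean ȳ = (16.4 + 14.4 + 20.8 + 24.2 + 25.7 + 30.1)/6 = 21.9333
Σ_{t=1}^{5}(y_t−ȳ)(y_{t+1}−ȳ) = 86.9522
γ_1 = 86.9522 / 6 = 14.492

14.492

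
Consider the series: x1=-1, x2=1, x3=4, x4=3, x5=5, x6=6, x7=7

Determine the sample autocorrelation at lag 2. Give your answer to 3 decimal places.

0.076

Mean x̄ = (-1 + 1 + 4 + 3 + 5 + 6 + 7)/7 = 3.5714
Deviations from mean: -4.5714, -2.5714, 0.4286, -0.5714, 1.4286, 2.4286, 3.4286
Numerator Σ_{t=1}^{5}(x_t−x̄)(x_{t+2}−x̄) = 3.6327
Denominator Σ(x_t−x̄)² = 47.7143
r_2 = 3.6327 / 47.7143 = 0.076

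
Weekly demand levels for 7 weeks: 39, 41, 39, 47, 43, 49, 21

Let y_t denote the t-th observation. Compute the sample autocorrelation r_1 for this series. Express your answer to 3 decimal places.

Mean ȳ = (39 + 41 + 39 + 47 + 43 + 49 + 21)/7 = 39.8571
Numerator Σ_{t=1}^{6}(y_t−ȳ)(y_{t+1}−ȳ) = -129.3061
Denominator Σ(y_t−ȳ)² = 502.8571
r_1 = -129.3061 / 502.8571 = -0.257

-0.257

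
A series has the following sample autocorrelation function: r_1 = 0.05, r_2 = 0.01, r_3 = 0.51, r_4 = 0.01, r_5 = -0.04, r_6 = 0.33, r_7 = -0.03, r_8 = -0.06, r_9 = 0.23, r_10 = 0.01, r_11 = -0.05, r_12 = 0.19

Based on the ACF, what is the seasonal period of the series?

3

The largest autocorrelation is r_3 = 0.51, with weaker echoes at lags 6 (0.33), 9 (0.23) and 12 (0.19); the remaining lags stay at or below 0.05.
The dominant spike at lag 3 indicates a seasonal period of 3.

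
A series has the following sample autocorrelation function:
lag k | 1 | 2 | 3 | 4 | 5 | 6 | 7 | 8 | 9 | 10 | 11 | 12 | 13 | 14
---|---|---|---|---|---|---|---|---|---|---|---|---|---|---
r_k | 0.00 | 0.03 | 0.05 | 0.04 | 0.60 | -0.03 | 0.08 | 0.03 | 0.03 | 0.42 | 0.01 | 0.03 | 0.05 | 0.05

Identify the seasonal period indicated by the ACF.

The largest autocorrelation is r_5 = 0.60, with a weaker echo at lag 10 (0.42); the remaining lags stay at or below 0.08.
The dominant spike at lag 5 indicates a seasonal period of 5.

5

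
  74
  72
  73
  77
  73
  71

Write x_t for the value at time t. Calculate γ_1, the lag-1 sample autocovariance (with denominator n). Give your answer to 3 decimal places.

Mean x̄ = (74 + 72 + 73 + 77 + 73 + 71)/6 = 73.3333
Σ_{t=1}^{5}(x_t−x̄)(x_{t+1}−x̄) = -2.1111
γ_1 = -2.1111 / 6 = -0.352

-0.352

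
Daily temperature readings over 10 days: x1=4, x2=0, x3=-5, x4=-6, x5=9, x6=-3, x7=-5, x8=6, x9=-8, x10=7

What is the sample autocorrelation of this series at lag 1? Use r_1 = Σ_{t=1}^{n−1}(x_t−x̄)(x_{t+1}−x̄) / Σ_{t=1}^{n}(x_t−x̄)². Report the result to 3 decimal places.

-0.502

Mean x̄ = (4 + 0 − 5 − 6 + 9 − 3 − 5 + 6 − 8 + 7)/10 = -0.1000
Numerator Σ_{t=1}^{9}(x_t−x̄)(x_{t+1}−x̄) = -171.2100
Denominator Σ(x_t−x̄)² = 340.9000
r_1 = -171.2100 / 340.9000 = -0.502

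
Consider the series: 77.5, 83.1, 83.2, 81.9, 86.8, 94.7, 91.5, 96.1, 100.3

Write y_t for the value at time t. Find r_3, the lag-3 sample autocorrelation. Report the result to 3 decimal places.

Mean ȳ = (77.5 + 83.1 + 83.2 + 81.9 + 86.8 + 94.7 + 91.5 + 96.1 + 100.3)/9 = 88.3444
Σ(y_t−ȳ)(y_{t+3}−ȳ) = (69.8864) + (8.0998) + (-32.6958) + (-20.3358) + (-11.9780) + (75.9842) = 88.9607
Denominator Σ(y_t−ȳ)² = 468.9222
r_3 = 88.9607 / 468.9222 = 0.190

0.190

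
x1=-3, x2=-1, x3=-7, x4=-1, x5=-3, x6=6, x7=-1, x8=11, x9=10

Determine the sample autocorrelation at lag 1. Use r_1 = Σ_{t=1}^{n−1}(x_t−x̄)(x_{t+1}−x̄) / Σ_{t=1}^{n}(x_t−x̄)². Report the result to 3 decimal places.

Mean x̄ = (-3 − 1 − 7 − 1 − 3 + 6 − 1 + 11 + 10)/9 = 1.2222
Numerator Σ_{t=1}^{8}(x_t−x̄)(x_{t+1}−x̄) = 88.6173
Denominator Σ(x_t−x̄)² = 313.5556
r_1 = 88.6173 / 313.5556 = 0.283

0.283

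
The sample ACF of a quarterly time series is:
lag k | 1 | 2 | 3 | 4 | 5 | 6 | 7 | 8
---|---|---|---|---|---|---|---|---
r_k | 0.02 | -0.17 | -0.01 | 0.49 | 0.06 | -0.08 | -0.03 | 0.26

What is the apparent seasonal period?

4

The largest autocorrelation is r_4 = 0.49, with a weaker echo at lag 8 (0.26); the remaining lags stay at or below 0.06.
The dominant spike at lag 4 indicates a seasonal period of 4.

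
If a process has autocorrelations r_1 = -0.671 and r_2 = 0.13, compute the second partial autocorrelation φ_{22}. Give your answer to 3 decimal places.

φ_{22} = (r_2 − r_1²) / (1 − r_1²)
r_1² = (-0.671)² = 0.450241
Numerator = 0.13 − 0.4502 = -0.3202; denominator = 1 − 0.4502 = 0.5498
φ_{22} = -0.3202 / 0.5498 = -0.583

-0.583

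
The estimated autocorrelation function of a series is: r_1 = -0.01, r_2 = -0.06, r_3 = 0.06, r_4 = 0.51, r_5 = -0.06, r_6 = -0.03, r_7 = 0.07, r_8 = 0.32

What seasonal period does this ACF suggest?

The largest autocorrelation is r_4 = 0.51, with a weaker echo at lag 8 (0.32); the remaining lags stay at or below 0.07.
The dominant spike at lag 4 indicates a seasonal period of 4.

4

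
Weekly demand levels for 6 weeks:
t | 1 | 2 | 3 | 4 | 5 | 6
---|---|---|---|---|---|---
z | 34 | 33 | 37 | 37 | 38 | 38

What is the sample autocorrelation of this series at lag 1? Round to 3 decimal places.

Mean z̄ = (34 + 33 + 37 + 37 + 38 + 38)/6 = 36.1667
Deviations from mean: -2.1667, -3.1667, 0.8333, 0.8333, 1.8333, 1.8333
Σ(z_t−z̄)(z_{t+1}−z̄) = (6.8611) + (-2.6389) + (0.6944) + (1.5278) + (3.3611) = 9.8056
Denominator Σ(z_t−z̄)² = 22.8333
r_1 = 9.8056 / 22.8333 = 0.429

0.429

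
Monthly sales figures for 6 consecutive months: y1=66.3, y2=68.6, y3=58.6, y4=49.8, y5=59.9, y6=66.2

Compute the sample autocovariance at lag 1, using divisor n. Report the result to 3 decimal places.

Mean ȳ = (66.3 + 68.6 + 58.6 + 49.8 + 59.9 + 66.2)/6 = 61.5667
Deviations: 4.7333, 7.0333, -2.9667, -11.7667, -1.6667, 4.6333
Σ_{t=1}^{5}(y_t−ȳ)(y_{t+1}−ȳ) = 59.2222
γ_1 = 59.2222 / 6 = 9.870

9.870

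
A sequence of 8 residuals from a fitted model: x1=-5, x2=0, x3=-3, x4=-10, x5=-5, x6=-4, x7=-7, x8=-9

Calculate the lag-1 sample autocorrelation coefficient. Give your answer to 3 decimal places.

0.084

Mean x̄ = (-5 + 0 − 3 − 10 − 5 − 4 − 7 − 9)/8 = -5.3750
Deviations from mean: 0.3750, 5.3750, 2.3750, -4.6250, 0.3750, 1.3750, -1.6250, -3.6250
Numerator Σ_{t=1}^{7}(x_t−x̄)(x_{t+1}−x̄) = 6.2344
Denominator Σ(x_t−x̄)² = 73.8750
r_1 = 6.2344 / 73.8750 = 0.084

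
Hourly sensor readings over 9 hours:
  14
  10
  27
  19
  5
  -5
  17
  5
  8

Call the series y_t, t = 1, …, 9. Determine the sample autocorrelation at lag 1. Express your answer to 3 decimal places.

Mean ȳ = (14 + 10 + 27 + 19 + 5 − 5 + 17 + 5 + 8)/9 = 11.1111
Numerator Σ_{t=1}^{8}(y_t−ȳ)(y_{t+1}−ȳ) = 42.8765
Denominator Σ(y_t−ȳ)² = 702.8889
r_1 = 42.8765 / 702.8889 = 0.061

0.061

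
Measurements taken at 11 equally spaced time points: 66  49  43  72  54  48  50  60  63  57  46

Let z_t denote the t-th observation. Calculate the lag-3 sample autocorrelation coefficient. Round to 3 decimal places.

0.087

Mean z̄ = (66 + 49 + 43 + 72 + 54 + 48 + 50 + 60 + 63 + 57 + 46)/11 = 55.2727
Numerator Σ_{t=1}^{8}(z_t−z̄)(z_{t+3}−z̄) = 73.3223
Denominator Σ(z_t−z̄)² = 838.1818
r_3 = 73.3223 / 838.1818 = 0.087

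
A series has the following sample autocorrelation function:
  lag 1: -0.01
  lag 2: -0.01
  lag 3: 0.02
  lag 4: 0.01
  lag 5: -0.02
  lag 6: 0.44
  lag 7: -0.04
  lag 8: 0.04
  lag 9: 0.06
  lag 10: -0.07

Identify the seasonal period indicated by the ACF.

The largest autocorrelation is r_6 = 0.44; the remaining lags stay at or below 0.06.
The dominant spike at lag 6 indicates a seasonal period of 6.

6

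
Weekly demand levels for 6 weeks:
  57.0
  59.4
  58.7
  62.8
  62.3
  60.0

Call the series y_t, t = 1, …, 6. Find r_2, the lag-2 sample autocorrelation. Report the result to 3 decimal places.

Mean ȳ = (57.0 + 59.4 + 58.7 + 62.8 + 62.3 + 60.0)/6 = 60.0333
Σ(y_t−ȳ)(y_{t+2}−ȳ) = (4.0444) + (-1.7522) + (-3.0222) + (-0.0922) = -0.8222
Denominator Σ(y_t−ȳ)² = 24.1733
r_2 = -0.8222 / 24.1733 = -0.034

-0.034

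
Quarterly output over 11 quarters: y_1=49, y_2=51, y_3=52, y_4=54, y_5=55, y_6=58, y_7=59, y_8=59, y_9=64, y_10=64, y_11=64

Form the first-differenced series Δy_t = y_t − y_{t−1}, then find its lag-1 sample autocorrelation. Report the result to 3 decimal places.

First differences Δy: 2, 1, 2, 1, 3, 1, 0, 5, 0, 0
Mean of differences = 1.5000
Numerator Σ(Δy_t−Δȳ)(Δy_{t+1}−Δȳ) = -9.7500
Denominator Σ(Δy_t−Δȳ)² = 22.5000
r_1(Δy) = -9.7500 / 22.5000 = -0.433

-0.433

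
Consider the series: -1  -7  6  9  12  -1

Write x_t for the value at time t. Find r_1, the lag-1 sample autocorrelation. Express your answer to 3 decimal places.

0.178

Mean x̄ = (-1 − 7 + 6 + 9 + 12 − 1)/6 = 3.0000
Deviations from mean: -4.0000, -10.0000, 3.0000, 6.0000, 9.0000, -4.0000
Numerator Σ_{t=1}^{5}(x_t−x̄)(x_{t+1}−x̄) = 46.0000
Denominator Σ(x_t−x̄)² = 258.0000
r_1 = 46.0000 / 258.0000 = 0.178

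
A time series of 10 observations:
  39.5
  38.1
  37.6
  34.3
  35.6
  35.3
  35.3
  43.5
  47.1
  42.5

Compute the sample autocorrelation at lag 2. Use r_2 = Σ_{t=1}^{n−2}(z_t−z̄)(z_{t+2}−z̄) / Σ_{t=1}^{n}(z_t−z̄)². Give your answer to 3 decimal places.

Mean z̄ = (39.5 + 38.1 + 37.6 + 34.3 + 35.6 + 35.3 + 35.3 + 43.5 + 47.1 + 42.5)/10 = 38.8800
Numerator Σ_{t=1}^{8}(z_t−z̄)(z_{t+2}−z̄) = 5.8732
Denominator Σ(z_t−z̄)² = 162.0160
r_2 = 5.8732 / 162.0160 = 0.036

0.036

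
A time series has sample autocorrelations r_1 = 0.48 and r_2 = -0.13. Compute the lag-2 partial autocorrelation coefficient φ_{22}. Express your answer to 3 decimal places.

φ_{22} = (r_2 − r_1²) / (1 − r_1²)
r_1² = (0.48)² = 0.2304
Numerator = -0.13 − 0.2304 = -0.3604; denominator = 1 − 0.2304 = 0.7696
φ_{22} = -0.3604 / 0.7696 = -0.468

-0.468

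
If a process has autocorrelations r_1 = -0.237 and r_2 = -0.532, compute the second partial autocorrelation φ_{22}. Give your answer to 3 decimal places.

φ_{22} = (r_2 − r_1²) / (1 − r_1²)
r_1² = (-0.237)² = 0.056169
Numerator = -0.532 − 0.0562 = -0.5882; denominator = 1 − 0.0562 = 0.9438
φ_{22} = -0.5882 / 0.9438 = -0.623

-0.623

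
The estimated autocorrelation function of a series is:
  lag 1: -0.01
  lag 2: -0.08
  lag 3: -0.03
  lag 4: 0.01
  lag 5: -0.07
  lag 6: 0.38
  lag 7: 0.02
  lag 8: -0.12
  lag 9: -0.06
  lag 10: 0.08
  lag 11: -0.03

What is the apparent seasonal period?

6

The largest autocorrelation is r_6 = 0.38; the remaining lags stay at or below 0.08.
The dominant spike at lag 6 indicates a seasonal period of 6.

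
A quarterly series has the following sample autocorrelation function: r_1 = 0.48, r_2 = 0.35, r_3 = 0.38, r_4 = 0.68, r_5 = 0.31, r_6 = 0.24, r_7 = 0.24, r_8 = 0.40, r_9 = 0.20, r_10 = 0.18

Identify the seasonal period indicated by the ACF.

4

The largest autocorrelation is r_4 = 0.68; the remaining lags stay at or below 0.48. The elevated value at lag 1 (0.48), dropping to 0.35 at lag 2, reflects decaying short-term dependence rather than seasonality.
The dominant spike at lag 4 indicates a seasonal period of 4.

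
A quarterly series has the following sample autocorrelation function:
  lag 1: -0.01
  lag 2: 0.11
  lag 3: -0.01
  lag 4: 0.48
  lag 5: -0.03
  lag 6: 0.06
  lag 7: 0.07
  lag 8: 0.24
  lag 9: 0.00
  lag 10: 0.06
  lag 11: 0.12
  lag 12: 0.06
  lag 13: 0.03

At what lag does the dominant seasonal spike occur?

4

The largest autocorrelation is r_4 = 0.48, with a weaker echo at lag 8 (0.24); the remaining lags stay at or below 0.12.
The dominant spike at lag 4 indicates a seasonal period of 4.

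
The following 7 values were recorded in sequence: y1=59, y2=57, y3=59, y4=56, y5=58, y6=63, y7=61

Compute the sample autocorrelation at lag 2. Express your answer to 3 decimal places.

Mean ȳ = (59 + 57 + 59 + 56 + 58 + 63 + 61)/7 = 59.0000
Deviations from mean: 0.0000, -2.0000, 0.0000, -3.0000, -1.0000, 4.0000, 2.0000
Σ(y_t−ȳ)(y_{t+2}−ȳ) = (0.0000) + (6.0000) + (0.0000) + (-12.0000) + (-2.0000) = -8.0000
Denominator Σ(y_t−ȳ)² = 34.0000
r_2 = -8.0000 / 34.0000 = -0.235

-0.235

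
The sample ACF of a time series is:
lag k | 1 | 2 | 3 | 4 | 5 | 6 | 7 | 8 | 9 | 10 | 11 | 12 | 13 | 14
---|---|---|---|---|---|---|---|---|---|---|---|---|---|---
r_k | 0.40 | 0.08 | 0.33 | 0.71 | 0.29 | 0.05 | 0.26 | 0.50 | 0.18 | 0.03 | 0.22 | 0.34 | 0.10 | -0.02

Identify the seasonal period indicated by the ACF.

The largest autocorrelation is r_4 = 0.71, with a weaker echo at lag 8 (0.50); the remaining lags stay at or below 0.40. The elevated value at lag 1 (0.40), dropping to 0.08 at lag 2, reflects decaying short-term dependence rather than seasonality.
The dominant spike at lag 4 indicates a seasonal period of 4.

4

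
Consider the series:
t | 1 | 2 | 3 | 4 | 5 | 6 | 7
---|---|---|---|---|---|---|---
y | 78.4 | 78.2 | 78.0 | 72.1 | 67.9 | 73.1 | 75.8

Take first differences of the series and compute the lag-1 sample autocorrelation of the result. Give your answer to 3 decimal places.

First differences Δy: -0.2, -0.2, -5.9, -4.2, 5.2, 2.7
Mean of differences = -0.4333
Numerator Σ(Δy_t−Δȳ)(Δy_{t+1}−Δȳ) = 15.8022
Denominator Σ(Δy_t−Δȳ)² = 85.7333
r_1(Δy) = 15.8022 / 85.7333 = 0.184

0.184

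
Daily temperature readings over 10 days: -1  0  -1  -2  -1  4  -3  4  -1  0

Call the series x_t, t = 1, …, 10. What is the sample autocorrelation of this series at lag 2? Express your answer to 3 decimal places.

Mean x̄ = (-1 + 0 − 1 − 2 − 1 + 4 − 3 + 4 − 1 + 0)/10 = -0.1000
Numerator Σ_{t=1}^{8}(x_t−x̄)(x_{t+2}−x̄) = 16.0800
Denominator Σ(x_t−x̄)² = 48.9000
r_2 = 16.0800 / 48.9000 = 0.329

0.329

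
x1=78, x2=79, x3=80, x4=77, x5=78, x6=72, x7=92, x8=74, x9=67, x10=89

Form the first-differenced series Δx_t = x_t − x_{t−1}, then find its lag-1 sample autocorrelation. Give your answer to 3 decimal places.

-0.392

First differences Δx: 1, 1, -3, 1, -6, 20, -18, -7, 22
Mean of differences = 1.2222
Numerator Σ(Δx_t−Δx̄)(Δx_{t+1}−Δx̄) = -505.8272
Denominator Σ(Δx_t−Δx̄)² = 1291.5556
r_1(Δx) = -505.8272 / 1291.5556 = -0.392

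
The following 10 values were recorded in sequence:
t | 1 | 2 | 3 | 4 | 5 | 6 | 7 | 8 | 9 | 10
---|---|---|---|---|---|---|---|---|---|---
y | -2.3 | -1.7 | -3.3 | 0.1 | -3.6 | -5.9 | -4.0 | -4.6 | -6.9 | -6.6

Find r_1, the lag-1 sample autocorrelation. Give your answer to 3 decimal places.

Mean ȳ = (-2.3 − 1.7 − 3.3 + 0.1 − 3.6 − 5.9 − 4.0 − 4.6 − 6.9 − 6.6)/10 = -3.8800
Numerator Σ_{t=1}^{9}(y_t−ȳ)(y_{t+1}−ȳ) = 18.2836
Denominator Σ(y_t−ȳ)² = 44.6360
r_1 = 18.2836 / 44.6360 = 0.410

0.410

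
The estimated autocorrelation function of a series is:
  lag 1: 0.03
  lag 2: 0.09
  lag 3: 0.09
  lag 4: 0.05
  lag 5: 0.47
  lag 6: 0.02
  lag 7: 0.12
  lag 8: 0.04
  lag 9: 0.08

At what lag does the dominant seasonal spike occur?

The largest autocorrelation is r_5 = 0.47; the remaining lags stay at or below 0.12.
The dominant spike at lag 5 indicates a seasonal period of 5.

5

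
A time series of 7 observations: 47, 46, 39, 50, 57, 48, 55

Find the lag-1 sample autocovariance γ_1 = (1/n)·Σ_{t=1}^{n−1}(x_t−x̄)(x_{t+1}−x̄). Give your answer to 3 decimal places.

Mean x̄ = (47 + 46 + 39 + 50 + 57 + 48 + 55)/7 = 48.8571
Deviations: -1.8571, -2.8571, -9.8571, 1.1429, 8.1429, -0.8571, 6.1429
Σ_{t=1}^{6}(x_t−x̄)(x_{t+1}−x̄) = 19.2653
γ_1 = 19.2653 / 7 = 2.752

2.752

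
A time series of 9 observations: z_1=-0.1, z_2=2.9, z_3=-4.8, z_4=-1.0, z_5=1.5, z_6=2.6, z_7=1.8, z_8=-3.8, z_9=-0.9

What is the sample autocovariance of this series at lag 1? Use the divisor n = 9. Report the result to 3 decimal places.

Mean z̄ = (-0.1 + 2.9 − 4.8 − 1.0 + 1.5 + 2.6 + 1.8 − 3.8 − 0.9)/9 = -0.2000
Σ_{t=1}^{8}(z_t−z̄)(z_{t+1}−z̄) = -5.9500
γ_1 = -5.9500 / 9 = -0.661

-0.661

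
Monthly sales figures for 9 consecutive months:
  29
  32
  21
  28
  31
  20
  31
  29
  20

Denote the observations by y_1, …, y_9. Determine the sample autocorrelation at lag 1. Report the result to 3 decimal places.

-0.418

Mean ȳ = (29 + 32 + 21 + 28 + 31 + 20 + 31 + 29 + 20)/9 = 26.7778
Numerator Σ_{t=1}^{8}(y_t−ȳ)(y_{t+1}−ȳ) = -83.3827
Denominator Σ(y_t−ȳ)² = 199.5556
r_1 = -83.3827 / 199.5556 = -0.418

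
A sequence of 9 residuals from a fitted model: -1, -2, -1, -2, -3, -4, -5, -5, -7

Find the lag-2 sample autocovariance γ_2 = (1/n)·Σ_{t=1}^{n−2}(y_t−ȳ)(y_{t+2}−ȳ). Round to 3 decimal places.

Mean ȳ = (-1 − 2 − 1 − 2 − 3 − 4 − 5 − 5 − 7)/9 = -3.3333
Σ_{t=1}^{7}(y_t−ȳ)(y_{t+2}−ȳ) = 13.7778
γ_2 = 13.7778 / 9 = 1.531

1.531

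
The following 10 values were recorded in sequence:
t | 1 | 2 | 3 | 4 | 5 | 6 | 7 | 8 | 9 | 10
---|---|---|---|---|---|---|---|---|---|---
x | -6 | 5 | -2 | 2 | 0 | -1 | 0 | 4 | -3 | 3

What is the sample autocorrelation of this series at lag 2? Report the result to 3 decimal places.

0.264

Mean x̄ = (-6 + 5 − 2 + 2 + 0 − 1 + 0 + 4 − 3 + 3)/10 = 0.2000
Numerator Σ_{t=1}^{8}(x_t−x̄)(x_{t+2}−x̄) = 27.3200
Denominator Σ(x_t−x̄)² = 103.6000
r_2 = 27.3200 / 103.6000 = 0.264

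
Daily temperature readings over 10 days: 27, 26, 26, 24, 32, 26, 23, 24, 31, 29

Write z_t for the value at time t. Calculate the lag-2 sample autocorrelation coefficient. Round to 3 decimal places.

-0.484

Mean z̄ = (27 + 26 + 26 + 24 + 32 + 26 + 23 + 24 + 31 + 29)/10 = 26.8000
Numerator Σ_{t=1}^{8}(z_t−z̄)(z_{t+2}−z̄) = -39.4800
Denominator Σ(z_t−z̄)² = 81.6000
r_2 = -39.4800 / 81.6000 = -0.484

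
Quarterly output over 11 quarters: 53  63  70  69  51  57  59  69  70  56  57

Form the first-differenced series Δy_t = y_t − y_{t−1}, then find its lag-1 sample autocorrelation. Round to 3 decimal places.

-0.013

First differences Δy: 10, 7, -1, -18, 6, 2, 10, 1, -14, 1
Mean of differences = 0.4000
Numerator Σ(Δy_t−Δȳ)(Δy_{t+1}−Δȳ) = -10.3600
Denominator Σ(Δy_t−Δȳ)² = 810.4000
r_1(Δy) = -10.3600 / 810.4000 = -0.013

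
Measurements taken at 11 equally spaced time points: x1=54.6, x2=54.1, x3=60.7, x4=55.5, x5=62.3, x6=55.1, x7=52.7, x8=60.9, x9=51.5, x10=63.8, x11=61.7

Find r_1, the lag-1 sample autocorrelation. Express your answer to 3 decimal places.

Mean x̄ = (54.6 + 54.1 + 60.7 + 55.5 + 62.3 + 55.1 + 52.7 + 60.9 + 51.5 + 63.8 + 61.7)/11 = 57.5364
Numerator Σ_{t=1}^{10}(x_t−x̄)(x_{t+1}−x̄) = -65.0486
Denominator Σ(x_t−x̄)² = 190.9255
r_1 = -65.0486 / 190.9255 = -0.341

-0.341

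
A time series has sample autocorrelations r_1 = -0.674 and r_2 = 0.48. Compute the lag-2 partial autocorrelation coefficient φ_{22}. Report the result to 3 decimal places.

0.047

φ_{22} = (r_2 − r_1²) / (1 − r_1²)
r_1² = (-0.674)² = 0.454276
Numerator = 0.48 − 0.4543 = 0.0257; denominator = 1 − 0.4543 = 0.5457
φ_{22} = 0.0257 / 0.5457 = 0.047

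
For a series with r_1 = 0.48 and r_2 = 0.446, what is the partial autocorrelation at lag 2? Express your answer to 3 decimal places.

0.280

φ_{22} = (r_2 − r_1²) / (1 − r_1²)
r_1² = (0.48)² = 0.2304
Numerator = 0.446 − 0.2304 = 0.2156; denominator = 1 − 0.2304 = 0.7696
φ_{22} = 0.2156 / 0.7696 = 0.280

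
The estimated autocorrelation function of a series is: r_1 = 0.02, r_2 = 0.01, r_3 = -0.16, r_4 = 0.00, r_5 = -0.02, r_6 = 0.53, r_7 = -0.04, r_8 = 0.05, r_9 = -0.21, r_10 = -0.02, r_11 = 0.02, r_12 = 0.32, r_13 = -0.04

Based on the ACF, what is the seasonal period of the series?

6

The largest autocorrelation is r_6 = 0.53, with a weaker echo at lag 12 (0.32); the remaining lags stay at or below 0.05.
The dominant spike at lag 6 indicates a seasonal period of 6.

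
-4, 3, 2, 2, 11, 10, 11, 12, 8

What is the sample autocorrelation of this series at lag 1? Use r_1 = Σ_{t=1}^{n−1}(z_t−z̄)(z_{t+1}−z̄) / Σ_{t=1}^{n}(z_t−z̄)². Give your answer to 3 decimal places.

0.482

Mean z̄ = (-4 + 3 + 2 + 2 + 11 + 10 + 11 + 12 + 8)/9 = 6.1111
Numerator Σ_{t=1}^{8}(z_t−z̄)(z_{t+1}−z̄) = 118.9877
Denominator Σ(z_t−z̄)² = 246.8889
r_1 = 118.9877 / 246.8889 = 0.482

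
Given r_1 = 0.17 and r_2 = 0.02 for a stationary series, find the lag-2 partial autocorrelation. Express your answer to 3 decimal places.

-0.009

φ_{22} = (r_2 − r_1²) / (1 − r_1²)
r_1² = (0.17)² = 0.0289
Numerator = 0.02 − 0.0289 = -0.0089; denominator = 1 − 0.0289 = 0.9711
φ_{22} = -0.0089 / 0.9711 = -0.009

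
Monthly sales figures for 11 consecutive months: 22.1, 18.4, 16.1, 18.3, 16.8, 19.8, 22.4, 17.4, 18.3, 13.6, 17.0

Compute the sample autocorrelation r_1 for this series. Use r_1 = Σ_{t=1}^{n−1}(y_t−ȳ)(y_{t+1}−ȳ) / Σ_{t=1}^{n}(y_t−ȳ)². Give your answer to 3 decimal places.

Mean ȳ = (22.1 + 18.4 + 16.1 + 18.3 + 16.8 + 19.8 + 22.4 + 17.4 + 18.3 + 13.6 + 17.0)/11 = 18.2000
Numerator Σ_{t=1}^{10}(y_t−ȳ)(y_{t+1}−ȳ) = 6.1100
Denominator Σ(y_t−ȳ)² = 65.0800
r_1 = 6.1100 / 65.0800 = 0.094

0.094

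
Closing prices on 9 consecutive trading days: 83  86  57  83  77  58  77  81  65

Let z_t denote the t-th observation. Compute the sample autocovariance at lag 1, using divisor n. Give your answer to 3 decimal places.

-40.014

Mean z̄ = (83 + 86 + 57 + 83 + 77 + 58 + 77 + 81 + 65)/9 = 74.1111
Σ_{t=1}^{8}(z_t−z̄)(z_{t+1}−z̄) = -360.1235
γ_1 = -360.1235 / 9 = -40.014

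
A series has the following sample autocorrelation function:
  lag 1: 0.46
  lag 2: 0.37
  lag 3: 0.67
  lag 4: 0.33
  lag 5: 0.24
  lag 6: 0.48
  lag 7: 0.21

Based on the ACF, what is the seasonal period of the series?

3

The largest autocorrelation is r_3 = 0.67, with a weaker echo at lag 6 (0.48); the remaining lags stay at or below 0.46. The elevated value at lag 1 (0.46), dropping to 0.37 at lag 2, reflects decaying short-term dependence rather than seasonality.
The dominant spike at lag 3 indicates a seasonal period of 3.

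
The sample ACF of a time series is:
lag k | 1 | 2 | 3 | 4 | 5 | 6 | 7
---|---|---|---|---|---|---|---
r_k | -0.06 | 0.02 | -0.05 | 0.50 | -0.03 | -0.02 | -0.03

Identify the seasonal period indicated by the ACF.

4

The largest autocorrelation is r_4 = 0.50; the remaining lags stay at or below 0.02.
The dominant spike at lag 4 indicates a seasonal period of 4.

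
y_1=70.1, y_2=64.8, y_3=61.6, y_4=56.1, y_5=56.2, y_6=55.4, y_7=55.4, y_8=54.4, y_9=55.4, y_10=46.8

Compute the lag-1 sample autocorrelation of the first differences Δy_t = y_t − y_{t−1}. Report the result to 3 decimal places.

-0.079

First differences Δy: -5.3, -3.2, -5.5, 0.1, -0.8, 0.0, -1.0, 1.0, -8.6
Mean of differences = -2.5889
Numerator Σ(Δy_t−Δȳ)(Δy_{t+1}−Δȳ) = -6.7079
Denominator Σ(Δy_t−Δȳ)² = 84.8689
r_1(Δy) = -6.7079 / 84.8689 = -0.079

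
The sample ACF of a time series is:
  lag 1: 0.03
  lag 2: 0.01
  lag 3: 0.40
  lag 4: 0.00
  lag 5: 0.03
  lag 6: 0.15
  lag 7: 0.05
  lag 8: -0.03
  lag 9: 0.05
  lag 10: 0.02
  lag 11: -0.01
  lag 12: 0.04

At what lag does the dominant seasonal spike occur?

3

The largest autocorrelation is r_3 = 0.40, with a weaker echo at lag 6 (0.15); the remaining lags stay at or below 0.05.
The dominant spike at lag 3 indicates a seasonal period of 3.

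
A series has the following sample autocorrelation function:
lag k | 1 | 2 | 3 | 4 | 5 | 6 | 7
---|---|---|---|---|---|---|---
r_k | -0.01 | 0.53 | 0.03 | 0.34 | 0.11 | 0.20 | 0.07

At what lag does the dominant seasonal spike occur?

2

The largest autocorrelation is r_2 = 0.53, with weaker echoes at lags 4 (0.34) and 6 (0.20); the remaining lags stay at or below 0.11.
The dominant spike at lag 2 indicates a seasonal period of 2.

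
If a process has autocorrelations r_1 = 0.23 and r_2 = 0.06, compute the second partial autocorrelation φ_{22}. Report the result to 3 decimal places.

0.007

φ_{22} = (r_2 − r_1²) / (1 − r_1²)
r_1² = (0.23)² = 0.0529
Numerator = 0.06 − 0.0529 = 0.0071; denominator = 1 − 0.0529 = 0.9471
φ_{22} = 0.0071 / 0.9471 = 0.007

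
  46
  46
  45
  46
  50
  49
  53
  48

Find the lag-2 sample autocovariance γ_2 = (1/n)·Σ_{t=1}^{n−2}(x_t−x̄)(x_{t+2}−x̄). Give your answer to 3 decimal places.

1.465

Mean x̄ = (46 + 46 + 45 + 46 + 50 + 49 + 53 + 48)/8 = 47.8750
Σ_{t=1}^{6}(x_t−x̄)(x_{t+2}−x̄) = 11.7188
γ_2 = 11.7188 / 8 = 1.465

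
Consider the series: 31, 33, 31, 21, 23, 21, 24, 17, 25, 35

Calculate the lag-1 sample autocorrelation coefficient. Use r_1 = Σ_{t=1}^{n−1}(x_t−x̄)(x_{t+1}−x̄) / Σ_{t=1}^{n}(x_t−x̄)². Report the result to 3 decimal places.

Mean x̄ = (31 + 33 + 31 + 21 + 23 + 21 + 24 + 17 + 25 + 35)/10 = 26.1000
Numerator Σ_{t=1}^{9}(x_t−x̄)(x_{t+1}−x̄) = 104.2900
Denominator Σ(x_t−x̄)² = 324.9000
r_1 = 104.2900 / 324.9000 = 0.321

0.321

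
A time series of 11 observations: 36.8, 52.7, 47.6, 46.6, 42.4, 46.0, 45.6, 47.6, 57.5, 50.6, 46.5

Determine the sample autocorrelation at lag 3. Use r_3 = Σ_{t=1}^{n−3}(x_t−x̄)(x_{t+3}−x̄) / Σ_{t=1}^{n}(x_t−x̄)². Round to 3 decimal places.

Mean x̄ = (36.8 + 52.7 + 47.6 + 46.6 + 42.4 + 46.0 + 45.6 + 47.6 + 57.5 + 50.6 + 46.5)/11 = 47.2636
Numerator Σ_{t=1}^{8}(x_t−x̄)(x_{t+3}−x̄) = -39.1958
Denominator Σ(x_t−x̄)² = 284.2255
r_3 = -39.1958 / 284.2255 = -0.138

-0.138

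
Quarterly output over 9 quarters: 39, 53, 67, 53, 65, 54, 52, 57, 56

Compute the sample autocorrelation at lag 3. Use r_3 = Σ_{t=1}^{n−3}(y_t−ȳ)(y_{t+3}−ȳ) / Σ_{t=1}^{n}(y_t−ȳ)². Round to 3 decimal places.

0.046

Mean ȳ = (39 + 53 + 67 + 53 + 65 + 54 + 52 + 57 + 56)/9 = 55.1111
Σ(y_t−ȳ)(y_{t+3}−ȳ) = (34.0123) + (-20.8765) + (-13.2099) + (6.5679) + (18.6790) + (-0.9877) = 24.1852
Denominator Σ(y_t−ȳ)² = 522.8889
r_3 = 24.1852 / 522.8889 = 0.046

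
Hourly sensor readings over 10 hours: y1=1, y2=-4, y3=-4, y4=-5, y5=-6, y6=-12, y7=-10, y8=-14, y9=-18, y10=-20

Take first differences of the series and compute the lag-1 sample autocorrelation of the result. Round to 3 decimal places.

-0.502

First differences Δy: -5, 0, -1, -1, -6, 2, -4, -4, -2
Mean of differences = -2.3333
Numerator Σ(Δy_t−Δȳ)(Δy_{t+1}−Δȳ) = -27.1111
Denominator Σ(Δy_t−Δȳ)² = 54.0000
r_1(Δy) = -27.1111 / 54.0000 = -0.502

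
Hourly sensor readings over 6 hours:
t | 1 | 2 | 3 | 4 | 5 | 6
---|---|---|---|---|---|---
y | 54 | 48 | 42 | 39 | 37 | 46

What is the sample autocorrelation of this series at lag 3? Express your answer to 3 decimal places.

-0.417

Mean ȳ = (54 + 48 + 42 + 39 + 37 + 46)/6 = 44.3333
Deviations from mean: 9.6667, 3.6667, -2.3333, -5.3333, -7.3333, 1.6667
Σ(y_t−ȳ)(y_{t+3}−ȳ) = (-51.5556) + (-26.8889) + (-3.8889) = -82.3333
Denominator Σ(y_t−ȳ)² = 197.3333
r_3 = -82.3333 / 197.3333 = -0.417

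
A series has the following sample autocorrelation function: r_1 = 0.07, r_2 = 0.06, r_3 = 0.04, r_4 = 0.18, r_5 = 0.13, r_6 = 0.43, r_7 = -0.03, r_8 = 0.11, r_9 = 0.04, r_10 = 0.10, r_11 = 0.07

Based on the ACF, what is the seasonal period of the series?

6

The largest autocorrelation is r_6 = 0.43; the remaining lags stay at or below 0.18.
The dominant spike at lag 6 indicates a seasonal period of 6.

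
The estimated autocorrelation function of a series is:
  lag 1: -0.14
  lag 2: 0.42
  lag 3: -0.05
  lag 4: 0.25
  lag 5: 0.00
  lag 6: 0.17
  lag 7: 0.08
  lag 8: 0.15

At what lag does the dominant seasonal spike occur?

2

The largest autocorrelation is r_2 = 0.42, with weaker echoes at lags 4 (0.25), 6 (0.17) and 8 (0.15); the remaining lags stay at or below 0.08.
The dominant spike at lag 2 indicates a seasonal period of 2.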